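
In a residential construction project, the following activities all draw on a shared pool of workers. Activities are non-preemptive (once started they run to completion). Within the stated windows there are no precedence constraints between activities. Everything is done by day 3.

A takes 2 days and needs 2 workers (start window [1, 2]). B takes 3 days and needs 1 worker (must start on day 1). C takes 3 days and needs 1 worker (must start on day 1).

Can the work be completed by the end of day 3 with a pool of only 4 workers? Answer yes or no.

Schedule A@1, B@1, C@1: d1:4  d2:4  d3:2 — peak 4 ≤ 4.

yes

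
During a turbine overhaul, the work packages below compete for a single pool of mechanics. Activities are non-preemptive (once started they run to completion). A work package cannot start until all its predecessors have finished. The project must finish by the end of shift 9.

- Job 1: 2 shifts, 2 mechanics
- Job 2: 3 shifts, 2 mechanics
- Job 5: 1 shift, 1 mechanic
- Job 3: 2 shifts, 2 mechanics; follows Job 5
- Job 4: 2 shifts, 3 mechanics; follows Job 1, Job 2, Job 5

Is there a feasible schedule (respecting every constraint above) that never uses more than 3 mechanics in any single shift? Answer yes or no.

Schedule Job 1@1, Job 2@3, Job 5@1, Job 3@6, Job 4@8: s1:3  s2:2  s3:2  s4:2  s5:2  s6:2  s7:2  s8:3  s9:3 — peak 3 ≤ 3.

yes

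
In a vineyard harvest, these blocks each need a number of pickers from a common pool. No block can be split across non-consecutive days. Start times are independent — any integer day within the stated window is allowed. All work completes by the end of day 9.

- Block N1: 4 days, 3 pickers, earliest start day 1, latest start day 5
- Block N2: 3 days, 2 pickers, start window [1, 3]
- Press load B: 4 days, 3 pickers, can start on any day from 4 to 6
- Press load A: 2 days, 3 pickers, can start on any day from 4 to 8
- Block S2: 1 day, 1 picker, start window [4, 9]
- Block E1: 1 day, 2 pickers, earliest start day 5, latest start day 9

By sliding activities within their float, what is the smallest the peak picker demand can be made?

6

Early-start (Block N1@1, Block N2@1, Press load B@4, Press load A@4, Block S2@4, Block E1@5) gives peak 10: d1:5  d2:5  d3:5  d4:10  d5:8  d6:3  d7:3  d8:0  d9:0.
Shift Press load A→5, Block S2→7, Block E1→7.
Schedule Block N1@1, Block N2@1, Press load B@4, Press load A@5, Block S2@7, Block E1@7: d1:5  d2:5  d3:5  d4:6  d5:6  d6:6  d7:6  d8:0  d9:0 — peak 6.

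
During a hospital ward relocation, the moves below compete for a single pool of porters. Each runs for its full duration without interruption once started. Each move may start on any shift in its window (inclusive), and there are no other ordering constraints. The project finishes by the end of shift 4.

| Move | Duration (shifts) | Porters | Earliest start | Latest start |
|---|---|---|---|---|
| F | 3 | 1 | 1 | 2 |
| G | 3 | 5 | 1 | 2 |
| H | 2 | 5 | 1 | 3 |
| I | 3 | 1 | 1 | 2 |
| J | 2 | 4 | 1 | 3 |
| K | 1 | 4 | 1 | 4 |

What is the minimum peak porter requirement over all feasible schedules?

12

Early-start (F@1, G@1, H@1, I@1, J@1, K@1) gives peak 20: s1:20  s2:16  s3:7  s4:0.
Shift J→3, K→4.
Schedule F@1, G@1, H@1, I@1, J@3, K@4: s1:12  s2:12  s3:11  s4:8 — peak 12.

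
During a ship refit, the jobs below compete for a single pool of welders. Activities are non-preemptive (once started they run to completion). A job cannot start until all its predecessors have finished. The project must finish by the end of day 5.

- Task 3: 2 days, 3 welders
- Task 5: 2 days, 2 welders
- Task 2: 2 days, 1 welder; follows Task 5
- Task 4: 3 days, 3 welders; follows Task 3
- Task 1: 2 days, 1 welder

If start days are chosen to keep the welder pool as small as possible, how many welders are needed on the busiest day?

5

Early-start (Task 3@1, Task 5@1, Task 2@3, Task 4@3, Task 1@1) gives peak 6: d1:6  d2:6  d3:4  d4:4  d5:3.
Shift Task 1→3.
Schedule Task 3@1, Task 5@1, Task 2@3, Task 4@3, Task 1@3: d1:5  d2:5  d3:5  d4:5  d5:3 — peak 5.
Total welder-days = 23 over 5 days ⇒ peak ≥ ⌈23/5⌉ = 5, so 5 is optimal.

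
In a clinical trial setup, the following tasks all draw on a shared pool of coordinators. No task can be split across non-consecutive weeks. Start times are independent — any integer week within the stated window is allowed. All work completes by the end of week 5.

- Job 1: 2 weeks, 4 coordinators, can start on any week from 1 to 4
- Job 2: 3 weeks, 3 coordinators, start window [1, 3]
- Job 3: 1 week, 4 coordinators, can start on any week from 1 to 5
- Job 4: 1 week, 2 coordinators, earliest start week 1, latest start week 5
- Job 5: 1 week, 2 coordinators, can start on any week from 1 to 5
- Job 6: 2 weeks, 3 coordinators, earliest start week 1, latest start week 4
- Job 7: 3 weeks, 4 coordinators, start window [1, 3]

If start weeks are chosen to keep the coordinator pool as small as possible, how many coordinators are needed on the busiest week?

10

Early-start (Job 1@1, Job 2@1, Job 3@1, Job 4@1, Job 5@1, Job 6@1, Job 7@1) gives peak 22: w1:22  w2:14  w3:7  w4:0  w5:0.
Shift Job 3→4, Job 5→4, Job 6→2, Job 7→3.
Schedule Job 1@1, Job 2@1, Job 3@4, Job 4@1, Job 5@4, Job 6@2, Job 7@3: w1:9  w2:10  w3:10  w4:10  w5:4 — peak 10.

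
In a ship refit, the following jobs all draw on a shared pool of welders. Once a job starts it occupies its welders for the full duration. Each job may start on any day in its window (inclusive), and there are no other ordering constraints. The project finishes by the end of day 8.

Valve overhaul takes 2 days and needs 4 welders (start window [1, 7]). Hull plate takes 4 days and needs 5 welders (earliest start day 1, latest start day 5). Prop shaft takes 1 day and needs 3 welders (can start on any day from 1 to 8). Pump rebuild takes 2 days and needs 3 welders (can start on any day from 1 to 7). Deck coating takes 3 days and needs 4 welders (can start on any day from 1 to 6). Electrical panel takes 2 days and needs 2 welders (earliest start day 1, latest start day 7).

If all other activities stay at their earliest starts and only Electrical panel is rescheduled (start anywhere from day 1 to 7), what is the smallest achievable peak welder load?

Electrical panel@1: d1:21  d2:18  d3:9  d4:5  d5:0  d6:0  d7:0  d8:0 → peak 21
Electrical panel@2: d1:19  d2:18  d3:11  d4:5  d5:0  d6:0  d7:0  d8:0 → peak 19
Electrical panel@3: d1:19  d2:16  d3:11  d4:7  d5:0  d6:0  d7:0  d8:0 → peak 19
Electrical panel@4: d1:19  d2:16  d3:9  d4:7  d5:2  d6:0  d7:0  d8:0 → peak 19
Electrical panel@5: d1:19  d2:16  d3:9  d4:5  d5:2  d6:2  d7:0  d8:0 → peak 19
Electrical panel@6: d1:19  d2:16  d3:9  d4:5  d5:0  d6:2  d7:2  d8:0 → peak 19
Electrical panel@7: d1:19  d2:16  d3:9  d4:5  d5:0  d6:0  d7:2  d8:2 → peak 19
Best is Electrical panel@2, peak 19.

19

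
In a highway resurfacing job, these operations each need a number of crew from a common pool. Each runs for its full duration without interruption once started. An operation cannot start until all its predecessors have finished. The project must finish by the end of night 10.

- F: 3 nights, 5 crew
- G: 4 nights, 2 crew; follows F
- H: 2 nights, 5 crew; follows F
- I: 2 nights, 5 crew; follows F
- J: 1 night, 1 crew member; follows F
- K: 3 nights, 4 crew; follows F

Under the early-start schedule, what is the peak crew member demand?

17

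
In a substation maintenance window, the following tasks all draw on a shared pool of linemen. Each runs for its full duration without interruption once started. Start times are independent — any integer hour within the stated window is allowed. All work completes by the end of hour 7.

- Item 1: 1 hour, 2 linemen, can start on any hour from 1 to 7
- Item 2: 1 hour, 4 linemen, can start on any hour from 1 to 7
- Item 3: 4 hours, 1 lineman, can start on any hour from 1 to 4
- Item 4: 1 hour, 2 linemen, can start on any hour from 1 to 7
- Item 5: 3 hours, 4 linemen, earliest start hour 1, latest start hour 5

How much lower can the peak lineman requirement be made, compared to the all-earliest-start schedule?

8

Early-start peak: h1:13  h2:5  h3:5  h4:1  h5:0  h6:0  h7:0 ⇒ 13.
Leveled (Item 1@1, Item 2@2, Item 3@1, Item 4@1, Item 5@3): h1:5  h2:5  h3:5  h4:5  h5:4  h6:0  h7:0 ⇒ 5.
Reduction 13 − 5 = 8.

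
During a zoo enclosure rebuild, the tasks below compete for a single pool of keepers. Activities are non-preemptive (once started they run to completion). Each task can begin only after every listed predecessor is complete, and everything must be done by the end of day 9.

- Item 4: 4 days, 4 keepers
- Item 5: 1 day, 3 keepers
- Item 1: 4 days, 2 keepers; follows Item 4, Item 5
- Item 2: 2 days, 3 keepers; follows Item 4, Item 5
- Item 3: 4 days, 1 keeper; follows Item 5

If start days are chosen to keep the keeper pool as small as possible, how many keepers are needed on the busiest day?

Early-start (Item 4@1, Item 5@1, Item 1@5, Item 2@5, Item 3@2) gives peak 7: d1:7  d2:5  d3:5  d4:5  d5:6  d6:5  d7:2  d8:2  d9:0.
Shift Item 4→2, Item 1→6, Item 2→6.
Schedule Item 4@2, Item 5@1, Item 1@6, Item 2@6, Item 3@2: d1:3  d2:5  d3:5  d4:5  d5:5  d6:5  d7:5  d8:2  d9:2 — peak 5.
Total keeper-days = 37 over 9 days ⇒ peak ≥ ⌈37/9⌉ = 5, so 5 is optimal.

5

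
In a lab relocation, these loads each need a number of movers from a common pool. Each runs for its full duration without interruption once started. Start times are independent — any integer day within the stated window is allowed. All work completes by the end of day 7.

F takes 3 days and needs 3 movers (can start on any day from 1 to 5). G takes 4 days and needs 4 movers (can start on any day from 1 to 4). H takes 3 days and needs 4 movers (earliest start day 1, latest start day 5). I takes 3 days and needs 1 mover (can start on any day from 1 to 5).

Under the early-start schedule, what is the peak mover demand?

Early-start schedule: F@1, G@1, H@1, I@1.
Load per day: day 1: 12, day 2: 12, day 3: 12, day 4: 4, day 5: 0, day 6: 0, day 7: 0.
Peak is 12.

12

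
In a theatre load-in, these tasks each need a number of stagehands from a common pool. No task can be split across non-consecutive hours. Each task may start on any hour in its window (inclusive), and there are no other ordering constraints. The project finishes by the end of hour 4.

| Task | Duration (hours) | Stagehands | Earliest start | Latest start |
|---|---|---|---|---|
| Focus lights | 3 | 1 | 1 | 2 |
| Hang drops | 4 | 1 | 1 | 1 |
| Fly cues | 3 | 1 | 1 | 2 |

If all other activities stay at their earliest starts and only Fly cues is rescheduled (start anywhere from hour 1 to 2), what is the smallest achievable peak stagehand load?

Fly cues@1: h1:3  h2:3  h3:3  h4:1 → peak 3
Fly cues@2: h1:2  h2:3  h3:3  h4:2 → peak 3
Best is Fly cues@1, peak 3.

3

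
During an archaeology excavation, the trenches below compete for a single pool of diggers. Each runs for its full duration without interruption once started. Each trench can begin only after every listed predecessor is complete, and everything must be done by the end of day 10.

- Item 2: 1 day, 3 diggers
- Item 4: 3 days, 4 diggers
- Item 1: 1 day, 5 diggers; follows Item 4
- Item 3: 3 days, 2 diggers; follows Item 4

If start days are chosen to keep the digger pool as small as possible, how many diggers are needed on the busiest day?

Early-start (Item 2@1, Item 4@1, Item 1@4, Item 3@4) gives peak 7: d1:7  d2:4  d3:4  d4:7  d5:2  d6:2  d7:0  d8:0  d9:0  d10:0.
Shift Item 4→2, Item 1→5, Item 3→6.
Schedule Item 2@1, Item 4@2, Item 1@5, Item 3@6: d1:3  d2:4  d3:4  d4:4  d5:5  d6:2  d7:2  d8:2  d9:0  d10:0 — peak 5.

5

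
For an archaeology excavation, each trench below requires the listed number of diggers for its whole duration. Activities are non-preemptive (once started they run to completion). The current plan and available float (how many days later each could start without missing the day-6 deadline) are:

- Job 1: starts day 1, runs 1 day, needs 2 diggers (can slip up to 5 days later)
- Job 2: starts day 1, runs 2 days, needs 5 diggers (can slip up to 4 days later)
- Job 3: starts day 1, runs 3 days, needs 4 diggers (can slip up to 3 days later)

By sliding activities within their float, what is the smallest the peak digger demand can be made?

5

Early-start (Job 1@1, Job 2@1, Job 3@1) gives peak 11: d1:11  d2:9  d3:4  d4:0  d5:0  d6:0.
Shift Job 2→2, Job 3→4.
Schedule Job 1@1, Job 2@2, Job 3@4: d1:2  d2:5  d3:5  d4:4  d5:4  d6:4 — peak 5.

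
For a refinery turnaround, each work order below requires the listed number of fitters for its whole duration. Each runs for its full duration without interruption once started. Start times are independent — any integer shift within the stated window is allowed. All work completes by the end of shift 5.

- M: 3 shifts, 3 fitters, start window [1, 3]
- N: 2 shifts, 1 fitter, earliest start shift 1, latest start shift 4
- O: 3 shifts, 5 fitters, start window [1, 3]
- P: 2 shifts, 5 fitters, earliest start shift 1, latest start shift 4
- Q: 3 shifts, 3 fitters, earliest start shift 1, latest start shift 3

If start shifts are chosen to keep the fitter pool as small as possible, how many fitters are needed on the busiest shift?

11

Early-start (M@1, N@1, O@1, P@1, Q@1) gives peak 17: s1:17  s2:17  s3:11  s4:0  s5:0.
Shift P→4, Q→3.
Schedule M@1, N@1, O@1, P@4, Q@3: s1:9  s2:9  s3:11  s4:8  s5:8 — peak 11.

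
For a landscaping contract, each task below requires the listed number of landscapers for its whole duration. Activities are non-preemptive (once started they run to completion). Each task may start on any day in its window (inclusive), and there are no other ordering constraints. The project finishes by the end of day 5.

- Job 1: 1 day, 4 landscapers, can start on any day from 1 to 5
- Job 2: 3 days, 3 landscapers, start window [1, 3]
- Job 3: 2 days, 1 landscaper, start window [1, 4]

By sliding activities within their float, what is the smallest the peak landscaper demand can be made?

4

Early-start (Job 1@1, Job 2@1, Job 3@1) gives peak 8: d1:8  d2:4  d3:3  d4:0  d5:0.
Shift Job 2→2, Job 3→2.
Schedule Job 1@1, Job 2@2, Job 3@2: d1:4  d2:4  d3:4  d4:3  d5:0 — peak 4.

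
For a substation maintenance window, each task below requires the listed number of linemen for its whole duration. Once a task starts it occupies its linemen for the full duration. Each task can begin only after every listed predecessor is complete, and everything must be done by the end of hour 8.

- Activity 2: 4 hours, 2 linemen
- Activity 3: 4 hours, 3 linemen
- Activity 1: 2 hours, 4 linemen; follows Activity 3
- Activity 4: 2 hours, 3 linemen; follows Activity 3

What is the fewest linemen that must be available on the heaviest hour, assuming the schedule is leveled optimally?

Early-start (Activity 2@1, Activity 3@1, Activity 1@5, Activity 4@5) gives peak 7: h1:5  h2:5  h3:5  h4:5  h5:7  h6:7  h7:0  h8:0.
Shift Activity 4→7.
Schedule Activity 2@1, Activity 3@1, Activity 1@5, Activity 4@7: h1:5  h2:5  h3:5  h4:5  h5:4  h6:4  h7:3  h8:3 — peak 5.
Total lineman-hours = 34 over 8 hours ⇒ peak ≥ ⌈34/8⌉ = 5, so 5 is optimal.

5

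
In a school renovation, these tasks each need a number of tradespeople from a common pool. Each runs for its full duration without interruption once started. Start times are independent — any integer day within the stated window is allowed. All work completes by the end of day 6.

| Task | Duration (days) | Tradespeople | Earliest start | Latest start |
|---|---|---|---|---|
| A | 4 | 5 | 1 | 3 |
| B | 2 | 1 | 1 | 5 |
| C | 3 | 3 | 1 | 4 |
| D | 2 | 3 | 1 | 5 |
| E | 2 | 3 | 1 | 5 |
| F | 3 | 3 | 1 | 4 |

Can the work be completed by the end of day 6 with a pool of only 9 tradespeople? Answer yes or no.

Schedule A@1, B@1, C@1, D@5, E@5, F@4: d1:9  d2:9  d3:8  d4:8  d5:9  d6:9 — peak 9 ≤ 9.

yes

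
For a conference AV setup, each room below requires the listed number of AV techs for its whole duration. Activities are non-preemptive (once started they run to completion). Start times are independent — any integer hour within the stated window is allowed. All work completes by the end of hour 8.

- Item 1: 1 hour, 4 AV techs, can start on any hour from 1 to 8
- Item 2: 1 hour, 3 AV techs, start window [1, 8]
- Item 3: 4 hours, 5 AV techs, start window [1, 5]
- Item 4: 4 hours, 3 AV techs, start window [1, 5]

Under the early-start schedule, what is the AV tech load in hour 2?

8

At early start, hour 2 has: Item 3, Item 4.
Demand: 5 + 3 = 8.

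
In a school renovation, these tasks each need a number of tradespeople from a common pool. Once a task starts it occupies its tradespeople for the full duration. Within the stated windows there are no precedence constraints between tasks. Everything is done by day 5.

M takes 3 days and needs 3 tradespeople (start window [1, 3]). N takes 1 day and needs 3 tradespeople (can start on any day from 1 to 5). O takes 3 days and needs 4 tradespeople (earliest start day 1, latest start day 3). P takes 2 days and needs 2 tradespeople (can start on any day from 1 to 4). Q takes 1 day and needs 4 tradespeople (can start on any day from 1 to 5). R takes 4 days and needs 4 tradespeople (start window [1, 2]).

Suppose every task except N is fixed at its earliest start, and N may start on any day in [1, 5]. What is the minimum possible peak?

N@1: d1:20  d2:13  d3:11  d4:4  d5:0 → peak 20
N@2: d1:17  d2:16  d3:11  d4:4  d5:0 → peak 17
N@3: d1:17  d2:13  d3:14  d4:4  d5:0 → peak 17
N@4: d1:17  d2:13  d3:11  d4:7  d5:0 → peak 17
N@5: d1:17  d2:13  d3:11  d4:4  d5:3 → peak 17
Best is N@2, peak 17.

17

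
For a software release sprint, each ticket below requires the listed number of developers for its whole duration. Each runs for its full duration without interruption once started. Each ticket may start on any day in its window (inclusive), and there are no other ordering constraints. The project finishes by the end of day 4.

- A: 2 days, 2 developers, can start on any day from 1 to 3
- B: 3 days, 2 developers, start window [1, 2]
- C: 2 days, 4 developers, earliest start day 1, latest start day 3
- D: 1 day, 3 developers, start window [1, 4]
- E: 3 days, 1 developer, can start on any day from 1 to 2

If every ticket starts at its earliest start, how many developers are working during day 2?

At early start, day 2 has: A, B, C, E.
Demand: 2 + 2 + 4 + 1 = 9.

9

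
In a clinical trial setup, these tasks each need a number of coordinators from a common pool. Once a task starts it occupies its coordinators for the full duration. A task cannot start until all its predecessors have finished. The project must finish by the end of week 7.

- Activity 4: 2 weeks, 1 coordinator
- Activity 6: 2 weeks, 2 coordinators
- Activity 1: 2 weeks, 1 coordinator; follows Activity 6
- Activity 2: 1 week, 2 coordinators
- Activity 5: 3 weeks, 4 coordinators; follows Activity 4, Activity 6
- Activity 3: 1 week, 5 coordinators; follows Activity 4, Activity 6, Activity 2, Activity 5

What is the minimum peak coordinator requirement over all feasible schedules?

Schedule Activity 4@1, Activity 6@1, Activity 1@3, Activity 2@1, Activity 5@3, Activity 3@6: w1:5  w2:3  w3:5  w4:5  w5:4  w6:5  w7:0 — peak 5.

5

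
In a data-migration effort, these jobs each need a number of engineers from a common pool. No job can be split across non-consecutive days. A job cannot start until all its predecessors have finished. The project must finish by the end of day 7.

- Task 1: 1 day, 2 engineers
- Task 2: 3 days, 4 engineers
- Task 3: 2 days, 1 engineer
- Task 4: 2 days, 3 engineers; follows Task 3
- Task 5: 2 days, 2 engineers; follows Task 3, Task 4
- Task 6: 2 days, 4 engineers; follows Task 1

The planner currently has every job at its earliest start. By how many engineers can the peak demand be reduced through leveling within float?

Early-start peak: d1:7  d2:9  d3:11  d4:3  d5:2  d6:2  d7:0 ⇒ 11.
Leveled (Task 1@1, Task 2@1, Task 3@2, Task 4@4, Task 5@6, Task 6@6): d1:6  d2:5  d3:5  d4:3  d5:3  d6:6  d7:6 ⇒ 6.
Reduction 11 − 6 = 5.

5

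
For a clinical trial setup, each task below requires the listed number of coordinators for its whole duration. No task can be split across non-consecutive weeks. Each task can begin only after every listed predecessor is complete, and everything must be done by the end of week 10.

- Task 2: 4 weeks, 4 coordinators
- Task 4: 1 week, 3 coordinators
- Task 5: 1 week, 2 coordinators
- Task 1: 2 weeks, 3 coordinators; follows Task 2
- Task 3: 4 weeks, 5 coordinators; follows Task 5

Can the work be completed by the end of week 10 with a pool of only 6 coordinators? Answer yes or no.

Schedule Task 2@1, Task 4@5, Task 5@1, Task 1@5, Task 3@7: w1:6  w2:4  w3:4  w4:4  w5:6  w6:3  w7:5  w8:5  w9:5  w10:5 — peak 6 ≤ 6.

yes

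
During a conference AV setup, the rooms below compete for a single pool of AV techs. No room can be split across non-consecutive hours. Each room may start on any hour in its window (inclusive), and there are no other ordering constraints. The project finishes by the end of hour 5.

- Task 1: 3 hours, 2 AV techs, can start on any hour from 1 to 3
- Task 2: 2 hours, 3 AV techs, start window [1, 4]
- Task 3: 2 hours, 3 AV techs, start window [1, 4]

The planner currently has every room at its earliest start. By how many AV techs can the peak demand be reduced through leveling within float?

Early-start peak: h1:8  h2:8  h3:2  h4:0  h5:0 ⇒ 8.
Leveled (Task 1@1, Task 2@1, Task 3@3): h1:5  h2:5  h3:5  h4:3  h5:0 ⇒ 5.
Reduction 8 − 5 = 3.

3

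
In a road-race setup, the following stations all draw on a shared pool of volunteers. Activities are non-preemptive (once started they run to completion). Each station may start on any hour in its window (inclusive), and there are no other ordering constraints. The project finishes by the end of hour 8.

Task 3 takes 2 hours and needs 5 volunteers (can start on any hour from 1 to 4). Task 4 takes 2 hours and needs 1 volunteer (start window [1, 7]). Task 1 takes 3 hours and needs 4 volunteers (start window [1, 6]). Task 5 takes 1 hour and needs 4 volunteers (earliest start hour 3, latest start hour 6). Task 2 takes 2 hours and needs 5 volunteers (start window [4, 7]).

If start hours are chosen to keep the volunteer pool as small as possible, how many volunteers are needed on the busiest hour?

Early-start (Task 3@1, Task 4@1, Task 1@1, Task 5@3, Task 2@4) gives peak 10: h1:10  h2:10  h3:8  h4:5  h5:5  h6:0  h7:0  h8:0.
Shift Task 4→3, Task 1→3, Task 5→6, Task 2→7.
Schedule Task 3@1, Task 4@3, Task 1@3, Task 5@6, Task 2@7: h1:5  h2:5  h3:5  h4:5  h5:4  h6:4  h7:5  h8:5 — peak 5.
Total volunteer-hours = 38 over 8 hours ⇒ peak ≥ ⌈38/8⌉ = 5, so 5 is optimal.

5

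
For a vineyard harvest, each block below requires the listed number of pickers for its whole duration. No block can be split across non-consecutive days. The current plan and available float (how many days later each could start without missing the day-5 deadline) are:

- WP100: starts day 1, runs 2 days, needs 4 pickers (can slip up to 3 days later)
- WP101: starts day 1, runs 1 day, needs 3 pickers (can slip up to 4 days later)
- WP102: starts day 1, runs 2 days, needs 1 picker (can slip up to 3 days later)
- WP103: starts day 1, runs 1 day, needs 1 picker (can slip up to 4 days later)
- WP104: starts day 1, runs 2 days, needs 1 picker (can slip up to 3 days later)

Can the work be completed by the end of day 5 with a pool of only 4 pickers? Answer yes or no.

Schedule WP100@1, WP101@3, WP102@3, WP103@4, WP104@4: d1:4  d2:4  d3:4  d4:3  d5:1 — peak 4 ≤ 4.

yes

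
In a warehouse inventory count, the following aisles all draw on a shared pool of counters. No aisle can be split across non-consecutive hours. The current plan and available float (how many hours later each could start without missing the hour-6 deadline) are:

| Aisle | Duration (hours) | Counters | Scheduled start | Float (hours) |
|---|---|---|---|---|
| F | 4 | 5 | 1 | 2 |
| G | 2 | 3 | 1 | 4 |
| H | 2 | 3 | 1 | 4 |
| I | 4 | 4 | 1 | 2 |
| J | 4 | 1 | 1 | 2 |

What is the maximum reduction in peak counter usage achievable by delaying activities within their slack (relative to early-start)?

6

Early-start peak: h1:16  h2:16  h3:10  h4:10  h5:0  h6:0 ⇒ 16.
Leveled (F@1, G@1, H@5, I@3, J@1): h1:9  h2:9  h3:10  h4:10  h5:7  h6:7 ⇒ 10.
Reduction 16 − 10 = 6.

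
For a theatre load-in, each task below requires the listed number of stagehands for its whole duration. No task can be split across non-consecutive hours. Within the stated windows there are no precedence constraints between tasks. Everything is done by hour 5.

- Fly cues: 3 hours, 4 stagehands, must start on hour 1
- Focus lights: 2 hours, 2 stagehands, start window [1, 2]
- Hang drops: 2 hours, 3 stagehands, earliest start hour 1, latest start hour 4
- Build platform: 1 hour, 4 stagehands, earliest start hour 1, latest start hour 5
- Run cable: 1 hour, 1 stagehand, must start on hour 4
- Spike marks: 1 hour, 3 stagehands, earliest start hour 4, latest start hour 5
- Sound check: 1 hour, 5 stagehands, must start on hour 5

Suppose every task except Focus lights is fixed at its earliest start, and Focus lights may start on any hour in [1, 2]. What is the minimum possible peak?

11

Focus lights@1: h1:13  h2:9  h3:4  h4:4  h5:5 → peak 13
Focus lights@2: h1:11  h2:9  h3:6  h4:4  h5:5 → peak 11
Best is Focus lights@2, peak 11.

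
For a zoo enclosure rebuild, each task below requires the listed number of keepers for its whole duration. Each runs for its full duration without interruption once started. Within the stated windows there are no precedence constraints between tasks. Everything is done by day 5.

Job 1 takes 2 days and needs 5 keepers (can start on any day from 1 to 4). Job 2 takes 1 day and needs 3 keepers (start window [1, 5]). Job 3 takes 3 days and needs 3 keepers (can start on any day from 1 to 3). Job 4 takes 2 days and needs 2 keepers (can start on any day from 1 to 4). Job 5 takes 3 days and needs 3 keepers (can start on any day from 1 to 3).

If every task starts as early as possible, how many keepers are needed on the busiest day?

16

Early-start schedule: Job 1@1, Job 2@1, Job 3@1, Job 4@1, Job 5@1.
Load per day: day 1: 16, day 2: 13, day 3: 6, day 4: 0, day 5: 0.
Peak is 16.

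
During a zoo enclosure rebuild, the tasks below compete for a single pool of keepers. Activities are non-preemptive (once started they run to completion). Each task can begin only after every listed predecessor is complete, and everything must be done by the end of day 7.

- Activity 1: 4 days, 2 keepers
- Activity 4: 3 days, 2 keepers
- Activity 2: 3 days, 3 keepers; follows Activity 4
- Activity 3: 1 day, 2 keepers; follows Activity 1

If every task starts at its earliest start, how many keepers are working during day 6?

At early start, day 6 has: Activity 2.
Demand: 3 = 3.

3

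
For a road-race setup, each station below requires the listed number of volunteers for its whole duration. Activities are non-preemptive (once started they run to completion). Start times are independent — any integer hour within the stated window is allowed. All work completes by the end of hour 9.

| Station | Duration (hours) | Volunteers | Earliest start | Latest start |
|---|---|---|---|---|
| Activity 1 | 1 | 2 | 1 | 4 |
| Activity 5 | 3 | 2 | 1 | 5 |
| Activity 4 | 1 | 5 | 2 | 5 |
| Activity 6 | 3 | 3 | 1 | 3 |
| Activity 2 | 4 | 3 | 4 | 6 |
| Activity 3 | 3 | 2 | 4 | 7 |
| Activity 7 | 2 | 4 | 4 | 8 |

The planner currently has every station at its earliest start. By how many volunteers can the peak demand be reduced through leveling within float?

Early-start peak: h1:7  h2:10  h3:5  h4:9  h5:9  h6:5  h7:3  h8:0  h9:0 ⇒ 10.
Leveled (Activity 1@1, Activity 5@1, Activity 4@2, Activity 6@3, Activity 2@4, Activity 3@6, Activity 7@8): h1:4  h2:7  h3:5  h4:6  h5:6  h6:5  h7:5  h8:6  h9:4 ⇒ 7.
Reduction 10 − 7 = 3.

3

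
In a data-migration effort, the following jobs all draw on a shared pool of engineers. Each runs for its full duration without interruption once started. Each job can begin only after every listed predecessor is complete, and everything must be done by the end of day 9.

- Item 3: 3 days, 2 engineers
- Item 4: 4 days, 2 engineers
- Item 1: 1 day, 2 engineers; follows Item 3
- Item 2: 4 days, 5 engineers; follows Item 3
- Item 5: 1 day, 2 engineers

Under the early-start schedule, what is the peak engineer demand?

9

Early-start schedule: Item 3@1, Item 4@1, Item 1@4, Item 2@4, Item 5@1.
Load per day: day 1: 6, day 2: 4, day 3: 4, day 4: 9, day 5: 5, day 6: 5, day 7: 5, day 8: 0, day 9: 0.
Peak is 9.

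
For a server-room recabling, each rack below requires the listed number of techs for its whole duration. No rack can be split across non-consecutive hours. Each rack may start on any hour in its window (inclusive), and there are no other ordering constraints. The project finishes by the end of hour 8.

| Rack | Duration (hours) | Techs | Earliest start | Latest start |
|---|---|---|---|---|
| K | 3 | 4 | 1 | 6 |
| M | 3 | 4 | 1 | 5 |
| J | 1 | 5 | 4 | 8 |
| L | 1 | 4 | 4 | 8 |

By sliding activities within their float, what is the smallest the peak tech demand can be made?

5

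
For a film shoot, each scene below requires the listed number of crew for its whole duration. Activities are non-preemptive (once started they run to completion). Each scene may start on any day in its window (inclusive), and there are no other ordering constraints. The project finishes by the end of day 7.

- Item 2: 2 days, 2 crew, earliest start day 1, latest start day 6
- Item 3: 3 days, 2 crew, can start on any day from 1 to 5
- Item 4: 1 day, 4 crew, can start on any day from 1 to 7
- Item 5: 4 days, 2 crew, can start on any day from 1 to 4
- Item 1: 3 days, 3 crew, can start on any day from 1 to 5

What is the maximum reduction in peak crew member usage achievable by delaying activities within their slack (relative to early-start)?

8

Early-start peak: d1:13  d2:9  d3:7  d4:2  d5:0  d6:0  d7:0 ⇒ 13.
Leveled (Item 2@1, Item 3@1, Item 4@7, Item 5@3, Item 1@4): d1:4  d2:4  d3:4  d4:5  d5:5  d6:5  d7:4 ⇒ 5.
Reduction 13 − 5 = 8.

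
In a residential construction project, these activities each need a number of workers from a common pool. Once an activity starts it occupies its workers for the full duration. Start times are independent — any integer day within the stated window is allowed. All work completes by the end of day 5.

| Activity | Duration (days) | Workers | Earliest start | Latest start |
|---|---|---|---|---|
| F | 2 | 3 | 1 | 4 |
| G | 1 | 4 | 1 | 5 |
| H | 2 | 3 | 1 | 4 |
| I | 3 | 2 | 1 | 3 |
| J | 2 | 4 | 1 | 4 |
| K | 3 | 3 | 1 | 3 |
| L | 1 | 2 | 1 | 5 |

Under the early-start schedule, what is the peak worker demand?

21

Early-start schedule: F@1, G@1, H@1, I@1, J@1, K@1, L@1.
Load per day: day 1: 21, day 2: 15, day 3: 5, day 4: 0, day 5: 0.
Peak is 21.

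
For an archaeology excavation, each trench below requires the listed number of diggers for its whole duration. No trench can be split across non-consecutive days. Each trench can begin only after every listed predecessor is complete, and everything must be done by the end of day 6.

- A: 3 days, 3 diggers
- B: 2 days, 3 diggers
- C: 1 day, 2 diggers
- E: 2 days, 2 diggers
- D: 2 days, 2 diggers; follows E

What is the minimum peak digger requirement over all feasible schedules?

5

Early-start (A@1, B@1, C@1, E@1, D@3) gives peak 10: d1:10  d2:8  d3:5  d4:2  d5:0  d6:0.
Shift B→4, E→2, D→4.
Schedule A@1, B@4, C@1, E@2, D@4: d1:5  d2:5  d3:5  d4:5  d5:5  d6:0 — peak 5.
Total digger-days = 25 over 6 days ⇒ peak ≥ ⌈25/6⌉ = 5, so 5 is optimal.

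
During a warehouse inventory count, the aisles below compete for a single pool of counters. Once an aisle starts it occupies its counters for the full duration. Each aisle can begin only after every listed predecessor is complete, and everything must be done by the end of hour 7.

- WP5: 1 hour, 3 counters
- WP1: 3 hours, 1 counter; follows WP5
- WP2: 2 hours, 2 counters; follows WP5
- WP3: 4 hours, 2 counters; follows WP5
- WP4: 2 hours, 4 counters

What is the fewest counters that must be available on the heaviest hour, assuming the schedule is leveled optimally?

Early-start (WP5@1, WP1@2, WP2@2, WP3@2, WP4@1) gives peak 9: h1:7  h2:9  h3:5  h4:3  h5:2  h6:0  h7:0.
Shift WP4→6.
Schedule WP5@1, WP1@2, WP2@2, WP3@2, WP4@6: h1:3  h2:5  h3:5  h4:3  h5:2  h6:4  h7:4 — peak 5.

5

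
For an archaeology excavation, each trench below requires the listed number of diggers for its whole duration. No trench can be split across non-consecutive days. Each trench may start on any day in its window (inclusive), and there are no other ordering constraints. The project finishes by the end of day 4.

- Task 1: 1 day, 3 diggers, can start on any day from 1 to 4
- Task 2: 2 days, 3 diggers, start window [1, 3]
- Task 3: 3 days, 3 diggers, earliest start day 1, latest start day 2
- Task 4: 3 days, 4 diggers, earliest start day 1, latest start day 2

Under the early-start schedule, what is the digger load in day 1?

At early start, day 1 has: Task 1, Task 2, Task 3, Task 4.
Demand: 3 + 3 + 3 + 4 = 13.

13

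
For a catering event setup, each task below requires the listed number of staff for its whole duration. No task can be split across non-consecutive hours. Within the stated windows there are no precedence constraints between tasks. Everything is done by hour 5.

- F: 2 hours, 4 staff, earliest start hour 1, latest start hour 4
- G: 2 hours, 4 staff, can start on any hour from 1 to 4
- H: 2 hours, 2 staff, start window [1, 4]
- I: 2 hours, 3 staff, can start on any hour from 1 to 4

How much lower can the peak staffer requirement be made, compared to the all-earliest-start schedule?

Early-start peak: h1:13  h2:13  h3:0  h4:0  h5:0 ⇒ 13.
Leveled (F@1, G@3, H@1, I@3): h1:6  h2:6  h3:7  h4:7  h5:0 ⇒ 7.
Reduction 13 − 7 = 6.

6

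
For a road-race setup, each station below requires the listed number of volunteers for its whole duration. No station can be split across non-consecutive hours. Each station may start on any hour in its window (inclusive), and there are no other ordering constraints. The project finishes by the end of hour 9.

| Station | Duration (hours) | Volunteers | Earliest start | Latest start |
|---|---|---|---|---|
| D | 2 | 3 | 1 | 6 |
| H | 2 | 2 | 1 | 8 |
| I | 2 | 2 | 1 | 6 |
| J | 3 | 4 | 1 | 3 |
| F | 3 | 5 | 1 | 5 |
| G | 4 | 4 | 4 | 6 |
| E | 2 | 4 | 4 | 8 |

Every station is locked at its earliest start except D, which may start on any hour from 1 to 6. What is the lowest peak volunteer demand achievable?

D@1: h1:16  h2:16  h3:9  h4:8  h5:8  h6:4  h7:4  h8:0  h9:0 → peak 16
D@2: h1:13  h2:16  h3:12  h4:8  h5:8  h6:4  h7:4  h8:0  h9:0 → peak 16
D@3: h1:13  h2:13  h3:12  h4:11  h5:8  h6:4  h7:4  h8:0  h9:0 → peak 13
D@4: h1:13  h2:13  h3:9  h4:11  h5:11  h6:4  h7:4  h8:0  h9:0 → peak 13
D@5: h1:13  h2:13  h3:9  h4:8  h5:11  h6:7  h7:4  h8:0  h9:0 → peak 13
D@6: h1:13  h2:13  h3:9  h4:8  h5:8  h6:7  h7:7  h8:0  h9:0 → peak 13
Best is D@3, peak 13.

13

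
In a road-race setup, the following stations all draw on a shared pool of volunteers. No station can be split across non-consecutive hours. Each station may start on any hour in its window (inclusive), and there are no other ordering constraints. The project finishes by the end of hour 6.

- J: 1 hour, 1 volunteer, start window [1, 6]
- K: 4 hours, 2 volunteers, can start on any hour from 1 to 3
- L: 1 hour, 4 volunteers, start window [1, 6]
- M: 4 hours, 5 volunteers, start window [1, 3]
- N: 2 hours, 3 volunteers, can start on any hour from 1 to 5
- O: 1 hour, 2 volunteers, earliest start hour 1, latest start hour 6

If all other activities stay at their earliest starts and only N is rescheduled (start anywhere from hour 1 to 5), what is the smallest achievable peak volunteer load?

14

N@1: h1:17  h2:10  h3:7  h4:7  h5:0  h6:0 → peak 17
N@2: h1:14  h2:10  h3:10  h4:7  h5:0  h6:0 → peak 14
N@3: h1:14  h2:7  h3:10  h4:10  h5:0  h6:0 → peak 14
N@4: h1:14  h2:7  h3:7  h4:10  h5:3  h6:0 → peak 14
N@5: h1:14  h2:7  h3:7  h4:7  h5:3  h6:3 → peak 14
Best is N@2, peak 14.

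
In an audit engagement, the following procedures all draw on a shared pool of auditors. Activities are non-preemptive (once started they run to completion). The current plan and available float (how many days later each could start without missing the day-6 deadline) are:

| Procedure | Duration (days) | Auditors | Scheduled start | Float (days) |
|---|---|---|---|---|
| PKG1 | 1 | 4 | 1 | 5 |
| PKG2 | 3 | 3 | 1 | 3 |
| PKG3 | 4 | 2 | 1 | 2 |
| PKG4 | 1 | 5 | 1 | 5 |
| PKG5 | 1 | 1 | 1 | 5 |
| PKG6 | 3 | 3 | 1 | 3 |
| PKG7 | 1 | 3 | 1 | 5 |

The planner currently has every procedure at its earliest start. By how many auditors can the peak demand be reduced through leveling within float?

13

Early-start peak: d1:21  d2:8  d3:8  d4:2  d5:0  d6:0 ⇒ 21.
Leveled (PKG1@1, PKG2@1, PKG3@2, PKG4@5, PKG5@1, PKG6@2, PKG7@4): d1:8  d2:8  d3:8  d4:8  d5:7  d6:0 ⇒ 8.
Reduction 21 − 8 = 13.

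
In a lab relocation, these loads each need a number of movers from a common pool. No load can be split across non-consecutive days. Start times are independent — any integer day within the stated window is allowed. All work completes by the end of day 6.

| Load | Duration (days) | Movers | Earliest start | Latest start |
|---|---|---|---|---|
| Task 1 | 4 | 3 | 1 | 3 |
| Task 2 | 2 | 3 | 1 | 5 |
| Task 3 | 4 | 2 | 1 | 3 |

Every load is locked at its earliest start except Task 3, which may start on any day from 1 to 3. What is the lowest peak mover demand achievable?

6

Task 3@1: d1:8  d2:8  d3:5  d4:5  d5:0  d6:0 → peak 8
Task 3@2: d1:6  d2:8  d3:5  d4:5  d5:2  d6:0 → peak 8
Task 3@3: d1:6  d2:6  d3:5  d4:5  d5:2  d6:2 → peak 6
Best is Task 3@3, peak 6.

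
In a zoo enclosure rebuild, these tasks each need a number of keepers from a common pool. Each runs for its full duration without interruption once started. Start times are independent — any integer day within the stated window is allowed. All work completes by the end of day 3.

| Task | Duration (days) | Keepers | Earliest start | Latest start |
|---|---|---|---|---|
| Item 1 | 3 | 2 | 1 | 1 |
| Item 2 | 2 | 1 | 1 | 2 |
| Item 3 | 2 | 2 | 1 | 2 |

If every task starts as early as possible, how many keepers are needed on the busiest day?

Early-start schedule: Item 1@1, Item 2@1, Item 3@1.
Load per day: day 1: 5, day 2: 5, day 3: 2.
Peak is 5.

5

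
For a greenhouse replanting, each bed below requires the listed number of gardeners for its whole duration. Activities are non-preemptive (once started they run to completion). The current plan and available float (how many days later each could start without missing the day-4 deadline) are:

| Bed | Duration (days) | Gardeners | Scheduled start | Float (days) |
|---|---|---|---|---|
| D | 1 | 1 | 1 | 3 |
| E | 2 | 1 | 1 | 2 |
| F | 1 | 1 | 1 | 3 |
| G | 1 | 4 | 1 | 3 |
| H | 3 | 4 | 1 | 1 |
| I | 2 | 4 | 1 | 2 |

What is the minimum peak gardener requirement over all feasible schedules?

Early-start (D@1, E@1, F@1, G@1, H@1, I@1) gives peak 15: d1:15  d2:9  d3:4  d4:0.
Shift H→2, I→3.
Schedule D@1, E@1, F@1, G@1, H@2, I@3: d1:7  d2:5  d3:8  d4:8 — peak 8.

8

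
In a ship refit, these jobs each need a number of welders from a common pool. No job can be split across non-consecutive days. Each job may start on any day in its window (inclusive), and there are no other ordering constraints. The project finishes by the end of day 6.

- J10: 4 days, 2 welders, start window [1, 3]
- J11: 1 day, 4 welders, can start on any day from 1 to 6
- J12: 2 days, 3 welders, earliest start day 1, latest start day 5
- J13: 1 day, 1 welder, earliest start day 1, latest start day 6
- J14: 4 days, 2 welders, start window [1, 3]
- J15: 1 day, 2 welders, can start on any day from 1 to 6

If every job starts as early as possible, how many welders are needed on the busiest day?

Early-start schedule: J10@1, J11@1, J12@1, J13@1, J14@1, J15@1.
Load per day: day 1: 14, day 2: 7, day 3: 4, day 4: 4, day 5: 0, day 6: 0.
Peak is 14.

14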